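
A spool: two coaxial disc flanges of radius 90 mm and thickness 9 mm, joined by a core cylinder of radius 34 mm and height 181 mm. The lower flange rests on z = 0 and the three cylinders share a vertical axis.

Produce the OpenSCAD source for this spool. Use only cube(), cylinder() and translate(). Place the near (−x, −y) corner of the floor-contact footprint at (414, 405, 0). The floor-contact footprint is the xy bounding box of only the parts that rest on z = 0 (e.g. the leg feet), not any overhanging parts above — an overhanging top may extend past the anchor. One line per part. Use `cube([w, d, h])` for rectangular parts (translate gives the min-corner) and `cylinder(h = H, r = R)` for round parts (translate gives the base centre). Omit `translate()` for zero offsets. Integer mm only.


translate([504, 495, 0]) cylinder(h = 9, r = 90);
translate([504, 495, 9]) cylinder(h = 181, r = 34);
translate([504, 495, 190]) cylinder(h = 9, r = 90);


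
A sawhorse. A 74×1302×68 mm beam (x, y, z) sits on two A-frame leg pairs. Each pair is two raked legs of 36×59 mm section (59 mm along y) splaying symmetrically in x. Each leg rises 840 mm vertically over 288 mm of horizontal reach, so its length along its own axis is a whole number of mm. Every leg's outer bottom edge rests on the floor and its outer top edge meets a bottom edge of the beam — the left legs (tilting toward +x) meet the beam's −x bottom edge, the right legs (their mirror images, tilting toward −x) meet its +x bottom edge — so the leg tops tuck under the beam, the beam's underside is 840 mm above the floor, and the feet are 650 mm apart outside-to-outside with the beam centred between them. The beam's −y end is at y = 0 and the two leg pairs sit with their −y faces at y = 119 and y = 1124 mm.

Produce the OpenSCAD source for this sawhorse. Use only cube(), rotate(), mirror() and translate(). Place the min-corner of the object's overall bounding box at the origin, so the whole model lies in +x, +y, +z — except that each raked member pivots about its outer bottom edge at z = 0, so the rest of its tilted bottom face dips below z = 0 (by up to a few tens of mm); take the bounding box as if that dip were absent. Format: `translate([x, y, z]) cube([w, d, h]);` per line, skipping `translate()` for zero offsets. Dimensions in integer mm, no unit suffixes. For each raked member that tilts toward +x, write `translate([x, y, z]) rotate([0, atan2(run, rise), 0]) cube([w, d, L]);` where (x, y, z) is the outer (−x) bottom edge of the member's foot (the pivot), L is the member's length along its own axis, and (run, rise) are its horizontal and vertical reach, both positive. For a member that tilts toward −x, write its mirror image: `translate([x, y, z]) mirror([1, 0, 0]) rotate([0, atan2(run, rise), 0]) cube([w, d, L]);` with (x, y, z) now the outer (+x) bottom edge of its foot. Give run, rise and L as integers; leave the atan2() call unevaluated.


translate([288, 0, 840]) cube([74, 1302, 68]);
translate([0, 119, 0]) rotate([0, atan2(288, 840), 0]) cube([36, 59, 888]);
translate([650, 119, 0]) mirror([1, 0, 0]) rotate([0, atan2(288, 840), 0]) cube([36, 59, 888]);
translate([0, 1124, 0]) rotate([0, atan2(288, 840), 0]) cube([36, 59, 888]);
translate([650, 1124, 0]) mirror([1, 0, 0]) rotate([0, atan2(288, 840), 0]) cube([36, 59, 888]);


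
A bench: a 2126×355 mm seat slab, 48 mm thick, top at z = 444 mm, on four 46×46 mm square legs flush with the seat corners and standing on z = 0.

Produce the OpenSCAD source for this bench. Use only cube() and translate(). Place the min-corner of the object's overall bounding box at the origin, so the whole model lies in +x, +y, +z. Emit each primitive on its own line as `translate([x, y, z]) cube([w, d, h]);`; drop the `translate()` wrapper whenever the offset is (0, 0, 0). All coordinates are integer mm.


// leg_h = 444 − 48 = 396
translate([0, 0, 396]) cube([2126, 355, 48]);
cube([46, 46, 396]);
translate([0, 309, 0]) cube([46, 46, 396]);
translate([2080, 0, 0]) cube([46, 46, 396]);
translate([2080, 309, 0]) cube([46, 46, 396]);


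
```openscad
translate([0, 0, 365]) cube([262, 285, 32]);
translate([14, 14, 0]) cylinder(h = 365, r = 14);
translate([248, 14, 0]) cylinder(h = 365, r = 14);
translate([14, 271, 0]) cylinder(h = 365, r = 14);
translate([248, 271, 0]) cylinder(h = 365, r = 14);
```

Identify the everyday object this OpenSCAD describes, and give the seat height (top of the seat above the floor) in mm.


A stool. The seat height is 397 mm.

A 262×285×32 slab at z = 365 on four corner cylinders — a stool. The seat top is 365 + 32 = 397 mm.


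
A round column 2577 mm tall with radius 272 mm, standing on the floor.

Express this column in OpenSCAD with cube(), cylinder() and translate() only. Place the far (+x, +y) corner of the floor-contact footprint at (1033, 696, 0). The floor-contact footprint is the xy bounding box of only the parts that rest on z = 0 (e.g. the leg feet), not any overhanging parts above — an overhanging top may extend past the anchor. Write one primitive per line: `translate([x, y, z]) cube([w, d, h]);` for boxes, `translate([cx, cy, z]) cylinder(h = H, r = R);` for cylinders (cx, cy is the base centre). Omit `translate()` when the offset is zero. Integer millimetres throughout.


translate([761, 424, 0]) cylinder(h = 2577, r = 272);


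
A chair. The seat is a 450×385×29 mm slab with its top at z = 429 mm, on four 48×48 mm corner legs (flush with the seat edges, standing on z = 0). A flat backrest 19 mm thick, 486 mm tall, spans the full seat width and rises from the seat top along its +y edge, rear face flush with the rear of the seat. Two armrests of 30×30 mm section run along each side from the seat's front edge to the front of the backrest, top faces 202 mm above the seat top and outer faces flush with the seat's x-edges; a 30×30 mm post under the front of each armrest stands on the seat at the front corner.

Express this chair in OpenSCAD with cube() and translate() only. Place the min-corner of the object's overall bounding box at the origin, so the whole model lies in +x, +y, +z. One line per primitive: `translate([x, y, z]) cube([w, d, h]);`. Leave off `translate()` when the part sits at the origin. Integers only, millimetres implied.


translate([0, 0, 400]) cube([450, 385, 29]);
cube([48, 48, 400]);
translate([402, 0, 0]) cube([48, 48, 400]);
translate([0, 337, 0]) cube([48, 48, 400]);
translate([402, 337, 0]) cube([48, 48, 400]);
translate([0, 366, 429]) cube([450, 19, 486]);
translate([0, 0, 601]) cube([30, 366, 30]);
translate([420, 0, 601]) cube([30, 366, 30]);
translate([0, 0, 429]) cube([30, 30, 172]);
translate([420, 0, 429]) cube([30, 30, 172]);


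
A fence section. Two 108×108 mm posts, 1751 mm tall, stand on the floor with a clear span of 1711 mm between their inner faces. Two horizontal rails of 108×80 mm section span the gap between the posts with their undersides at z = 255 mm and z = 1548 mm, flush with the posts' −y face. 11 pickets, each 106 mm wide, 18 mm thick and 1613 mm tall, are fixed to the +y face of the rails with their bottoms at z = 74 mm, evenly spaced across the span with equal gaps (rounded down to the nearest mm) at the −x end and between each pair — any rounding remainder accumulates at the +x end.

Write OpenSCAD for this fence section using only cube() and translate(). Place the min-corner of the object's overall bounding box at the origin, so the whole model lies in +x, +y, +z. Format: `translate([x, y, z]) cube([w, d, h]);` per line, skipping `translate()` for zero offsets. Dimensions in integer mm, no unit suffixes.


cube([108, 108, 1751]);
translate([1819, 0, 0]) cube([108, 108, 1751]);
translate([108, 0, 255]) cube([1711, 108, 80]);
translate([108, 0, 1548]) cube([1711, 108, 80]);
translate([153, 108, 74]) cube([106, 18, 1613]);
translate([304, 108, 74]) cube([106, 18, 1613]);
translate([455, 108, 74]) cube([106, 18, 1613]);
translate([606, 108, 74]) cube([106, 18, 1613]);
translate([757, 108, 74]) cube([106, 18, 1613]);
translate([908, 108, 74]) cube([106, 18, 1613]);
translate([1059, 108, 74]) cube([106, 18, 1613]);
translate([1210, 108, 74]) cube([106, 18, 1613]);
translate([1361, 108, 74]) cube([106, 18, 1613]);
translate([1512, 108, 74]) cube([106, 18, 1613]);
translate([1663, 108, 74]) cube([106, 18, 1613]);


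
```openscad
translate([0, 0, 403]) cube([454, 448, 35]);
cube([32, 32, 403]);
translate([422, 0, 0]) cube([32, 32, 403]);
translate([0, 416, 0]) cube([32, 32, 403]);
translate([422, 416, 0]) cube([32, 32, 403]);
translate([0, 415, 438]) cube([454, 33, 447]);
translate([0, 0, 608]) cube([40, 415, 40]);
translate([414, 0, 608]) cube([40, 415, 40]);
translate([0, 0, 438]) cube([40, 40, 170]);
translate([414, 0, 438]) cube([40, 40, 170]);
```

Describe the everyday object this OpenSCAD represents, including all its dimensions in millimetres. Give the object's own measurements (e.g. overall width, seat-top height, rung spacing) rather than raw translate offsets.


A chair. The seat is a 454×448×35 mm slab with its top at z = 438 mm, on four 32×32 mm corner legs (flush with the seat edges, standing on z = 0). A flat backrest 33 mm thick, 447 mm tall, spans the full seat width and rises from the seat top along its +y edge, rear face flush with the rear of the seat. Two armrests of 40×40 mm section run along each side from the seat's front edge to the front of the backrest, top faces 210 mm above the seat top and outer faces flush with the seat's x-edges; a 40×40 mm post under the front of each armrest stands on the seat at the front corner.


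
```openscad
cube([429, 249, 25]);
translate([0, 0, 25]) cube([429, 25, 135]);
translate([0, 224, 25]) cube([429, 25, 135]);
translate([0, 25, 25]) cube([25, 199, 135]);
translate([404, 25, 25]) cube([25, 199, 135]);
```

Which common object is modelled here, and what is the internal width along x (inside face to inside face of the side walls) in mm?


An open box. The internal width is 379 mm.

A 429×249 base slab with four walls standing on it — an open box. The base is 429 mm wide and the walls are 25 mm thick, so the internal width is 429 − 2 × 25 = 379 mm.


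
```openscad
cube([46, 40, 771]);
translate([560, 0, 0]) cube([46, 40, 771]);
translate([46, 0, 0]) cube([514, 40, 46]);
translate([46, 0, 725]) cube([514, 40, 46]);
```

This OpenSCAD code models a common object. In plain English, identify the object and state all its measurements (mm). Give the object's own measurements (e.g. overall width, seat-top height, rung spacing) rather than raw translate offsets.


A rectangular picture frame lying in the x–z plane (depth along y). The opening is 514 mm wide (x) by 679 mm tall (z), surrounded by a border 46 mm wide on all four sides. The frame is 40 mm deep and is made of two full-height vertical stiles with two horizontal rails fitted between them.


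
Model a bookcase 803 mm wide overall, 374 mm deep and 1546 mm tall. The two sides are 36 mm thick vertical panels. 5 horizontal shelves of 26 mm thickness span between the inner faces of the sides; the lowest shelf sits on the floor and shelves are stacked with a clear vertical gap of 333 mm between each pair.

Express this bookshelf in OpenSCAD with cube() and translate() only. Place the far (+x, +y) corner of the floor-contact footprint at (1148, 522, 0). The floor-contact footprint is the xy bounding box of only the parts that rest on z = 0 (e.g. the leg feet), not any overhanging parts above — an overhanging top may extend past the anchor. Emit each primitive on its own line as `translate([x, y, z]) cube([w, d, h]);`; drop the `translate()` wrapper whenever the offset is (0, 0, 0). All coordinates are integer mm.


translate([345, 148, 0]) cube([36, 374, 1546]);
translate([1112, 148, 0]) cube([36, 374, 1546]);
translate([381, 148, 0]) cube([731, 374, 26]);
translate([381, 148, 359]) cube([731, 374, 26]);
translate([381, 148, 718]) cube([731, 374, 26]);
translate([381, 148, 1077]) cube([731, 374, 26]);
translate([381, 148, 1436]) cube([731, 374, 26]);


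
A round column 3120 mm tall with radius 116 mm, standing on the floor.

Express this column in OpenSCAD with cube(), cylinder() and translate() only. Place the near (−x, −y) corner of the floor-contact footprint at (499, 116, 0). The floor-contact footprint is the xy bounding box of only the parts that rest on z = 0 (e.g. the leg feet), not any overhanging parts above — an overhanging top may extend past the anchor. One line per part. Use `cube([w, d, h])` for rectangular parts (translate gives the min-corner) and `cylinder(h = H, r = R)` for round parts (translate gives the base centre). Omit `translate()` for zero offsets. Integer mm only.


translate([615, 232, 0]) cylinder(h = 3120, r = 116);


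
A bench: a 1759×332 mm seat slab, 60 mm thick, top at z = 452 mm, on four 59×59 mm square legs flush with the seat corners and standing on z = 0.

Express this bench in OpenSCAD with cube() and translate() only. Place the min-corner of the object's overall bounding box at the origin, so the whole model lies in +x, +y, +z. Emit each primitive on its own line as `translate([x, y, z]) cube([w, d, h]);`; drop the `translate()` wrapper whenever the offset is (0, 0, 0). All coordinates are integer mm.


// leg_h = 452 − 60 = 392
translate([0, 0, 392]) cube([1759, 332, 60]);
cube([59, 59, 392]);
translate([0, 273, 0]) cube([59, 59, 392]);
translate([1700, 0, 0]) cube([59, 59, 392]);
translate([1700, 273, 0]) cube([59, 59, 392]);


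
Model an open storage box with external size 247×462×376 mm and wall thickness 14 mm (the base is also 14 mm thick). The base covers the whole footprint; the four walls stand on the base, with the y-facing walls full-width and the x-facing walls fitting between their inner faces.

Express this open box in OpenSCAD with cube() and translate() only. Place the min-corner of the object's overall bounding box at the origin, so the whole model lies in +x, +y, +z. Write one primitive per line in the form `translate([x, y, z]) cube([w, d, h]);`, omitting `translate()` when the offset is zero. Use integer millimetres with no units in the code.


cube([247, 462, 14]);
translate([0, 0, 14]) cube([247, 14, 362]);
translate([0, 448, 14]) cube([247, 14, 362]);
translate([0, 14, 14]) cube([14, 434, 362]);
translate([233, 14, 14]) cube([14, 434, 362]);


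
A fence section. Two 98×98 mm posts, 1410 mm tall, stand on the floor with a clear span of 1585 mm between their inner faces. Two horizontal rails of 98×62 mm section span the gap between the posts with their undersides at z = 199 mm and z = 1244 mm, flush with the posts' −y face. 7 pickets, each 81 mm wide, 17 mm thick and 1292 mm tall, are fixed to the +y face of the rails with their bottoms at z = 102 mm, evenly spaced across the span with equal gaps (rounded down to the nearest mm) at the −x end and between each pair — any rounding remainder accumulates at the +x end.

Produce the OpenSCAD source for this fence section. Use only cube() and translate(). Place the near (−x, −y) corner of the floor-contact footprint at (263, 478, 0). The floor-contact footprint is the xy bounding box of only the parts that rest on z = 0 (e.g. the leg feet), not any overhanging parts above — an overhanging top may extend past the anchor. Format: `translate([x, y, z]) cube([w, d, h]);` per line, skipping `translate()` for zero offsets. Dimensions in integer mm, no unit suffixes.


translate([263, 478, 0]) cube([98, 98, 1410]);
translate([1946, 478, 0]) cube([98, 98, 1410]);
translate([361, 478, 199]) cube([1585, 98, 62]);
translate([361, 478, 1244]) cube([1585, 98, 62]);
translate([488, 576, 102]) cube([81, 17, 1292]);
translate([696, 576, 102]) cube([81, 17, 1292]);
translate([904, 576, 102]) cube([81, 17, 1292]);
translate([1112, 576, 102]) cube([81, 17, 1292]);
translate([1320, 576, 102]) cube([81, 17, 1292]);
translate([1528, 576, 102]) cube([81, 17, 1292]);
translate([1736, 576, 102]) cube([81, 17, 1292]);


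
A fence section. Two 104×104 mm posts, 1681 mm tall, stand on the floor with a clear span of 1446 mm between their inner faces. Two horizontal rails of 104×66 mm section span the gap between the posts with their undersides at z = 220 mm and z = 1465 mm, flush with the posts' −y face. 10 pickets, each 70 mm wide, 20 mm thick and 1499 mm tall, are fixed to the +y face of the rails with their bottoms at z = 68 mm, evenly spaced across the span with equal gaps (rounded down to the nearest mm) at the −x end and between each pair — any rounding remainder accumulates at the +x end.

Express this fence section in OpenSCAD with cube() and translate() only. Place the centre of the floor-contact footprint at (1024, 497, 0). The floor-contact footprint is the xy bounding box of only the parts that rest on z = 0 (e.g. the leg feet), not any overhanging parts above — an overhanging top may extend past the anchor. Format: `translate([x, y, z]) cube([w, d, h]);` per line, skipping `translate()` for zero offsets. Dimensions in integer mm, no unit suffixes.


translate([197, 445, 0]) cube([104, 104, 1681]);
translate([1747, 445, 0]) cube([104, 104, 1681]);
translate([301, 445, 220]) cube([1446, 104, 66]);
translate([301, 445, 1465]) cube([1446, 104, 66]);
translate([368, 549, 68]) cube([70, 20, 1499]);
translate([505, 549, 68]) cube([70, 20, 1499]);
translate([642, 549, 68]) cube([70, 20, 1499]);
translate([779, 549, 68]) cube([70, 20, 1499]);
translate([916, 549, 68]) cube([70, 20, 1499]);
translate([1053, 549, 68]) cube([70, 20, 1499]);
translate([1190, 549, 68]) cube([70, 20, 1499]);
translate([1327, 549, 68]) cube([70, 20, 1499]);
translate([1464, 549, 68]) cube([70, 20, 1499]);
translate([1601, 549, 68]) cube([70, 20, 1499]);


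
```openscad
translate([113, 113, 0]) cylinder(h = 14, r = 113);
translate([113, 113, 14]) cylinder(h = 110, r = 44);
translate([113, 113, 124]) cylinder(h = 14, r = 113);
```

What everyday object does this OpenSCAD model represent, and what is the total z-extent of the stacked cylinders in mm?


A spool. The overall height is 138 mm.

Three coaxial cylinders, large–small–large — a spool. Two 14 mm flanges and a 110 mm core give 14 + 110 + 14 = 138 mm.


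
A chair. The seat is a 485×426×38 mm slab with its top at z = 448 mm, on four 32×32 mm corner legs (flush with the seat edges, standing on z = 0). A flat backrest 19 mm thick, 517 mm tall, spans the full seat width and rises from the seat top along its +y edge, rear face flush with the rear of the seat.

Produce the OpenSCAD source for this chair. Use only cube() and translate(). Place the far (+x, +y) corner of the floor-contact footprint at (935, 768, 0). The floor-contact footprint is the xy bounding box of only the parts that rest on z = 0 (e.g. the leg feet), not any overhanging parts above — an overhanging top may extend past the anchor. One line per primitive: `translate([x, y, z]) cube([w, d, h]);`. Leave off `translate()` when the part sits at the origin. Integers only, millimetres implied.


translate([450, 342, 410]) cube([485, 426, 38]);
translate([450, 342, 0]) cube([32, 32, 410]);
translate([903, 342, 0]) cube([32, 32, 410]);
translate([450, 736, 0]) cube([32, 32, 410]);
translate([903, 736, 0]) cube([32, 32, 410]);
translate([450, 749, 448]) cube([485, 19, 517]);


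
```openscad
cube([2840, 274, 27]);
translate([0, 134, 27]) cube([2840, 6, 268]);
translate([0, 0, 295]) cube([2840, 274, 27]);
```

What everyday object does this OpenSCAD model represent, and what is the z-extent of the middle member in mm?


An I-beam. The web height is 268 mm.

Two wide flanges with a thin centred web — an I-beam. Overall 322 mm minus two 27 mm flanges gives a web of 322 − 2·27 = 268 mm.


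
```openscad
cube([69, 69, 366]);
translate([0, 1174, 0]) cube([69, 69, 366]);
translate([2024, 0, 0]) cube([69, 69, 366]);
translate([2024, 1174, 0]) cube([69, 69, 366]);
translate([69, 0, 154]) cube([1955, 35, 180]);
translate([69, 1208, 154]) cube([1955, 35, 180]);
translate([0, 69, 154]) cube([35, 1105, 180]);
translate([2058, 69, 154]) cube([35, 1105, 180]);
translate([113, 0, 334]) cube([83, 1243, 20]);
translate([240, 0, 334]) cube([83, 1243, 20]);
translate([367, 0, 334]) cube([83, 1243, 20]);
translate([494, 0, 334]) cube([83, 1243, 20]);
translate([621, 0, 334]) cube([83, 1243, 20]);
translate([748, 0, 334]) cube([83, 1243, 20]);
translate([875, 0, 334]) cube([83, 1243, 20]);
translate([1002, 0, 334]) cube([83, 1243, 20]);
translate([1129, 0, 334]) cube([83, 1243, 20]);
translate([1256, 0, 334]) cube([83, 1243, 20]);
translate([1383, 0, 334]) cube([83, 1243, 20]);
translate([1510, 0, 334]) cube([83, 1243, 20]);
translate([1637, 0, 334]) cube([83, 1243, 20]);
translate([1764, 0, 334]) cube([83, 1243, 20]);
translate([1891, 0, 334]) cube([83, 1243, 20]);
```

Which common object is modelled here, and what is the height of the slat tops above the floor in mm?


A bed frame. The slat-top height is 354 mm.

Four posts, four rails, and a row of slats — a bed frame. Slats sit on the rails at z = 154 + 180 = 334; with slat thickness 20, the top is 354 mm.


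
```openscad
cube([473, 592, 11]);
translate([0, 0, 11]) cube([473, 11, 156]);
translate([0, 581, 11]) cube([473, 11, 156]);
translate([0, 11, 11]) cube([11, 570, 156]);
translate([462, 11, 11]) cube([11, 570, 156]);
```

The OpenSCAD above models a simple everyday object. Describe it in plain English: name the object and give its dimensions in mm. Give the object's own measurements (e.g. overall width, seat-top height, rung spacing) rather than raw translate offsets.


An open-topped rectangular box: outside dimensions 473×592×167 mm, with a uniform wall and base thickness of 11 mm. The base is a full 473×592 slab on the floor; four walls sit on top of the base. The front and back walls (the −y and +y sides) span the full width; the two side walls fit between them.


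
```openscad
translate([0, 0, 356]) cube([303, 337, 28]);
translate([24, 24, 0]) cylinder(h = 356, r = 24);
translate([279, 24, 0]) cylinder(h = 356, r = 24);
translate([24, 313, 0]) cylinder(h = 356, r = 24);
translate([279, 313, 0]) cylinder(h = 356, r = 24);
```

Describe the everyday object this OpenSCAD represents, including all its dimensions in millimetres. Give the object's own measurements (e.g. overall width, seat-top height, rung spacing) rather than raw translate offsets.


A four-legged stool. The seat is a 303×337×28 mm slab whose top surface is at z = 384 mm; four round legs, each 48 mm in diameter, run from the floor (z = 0) to the underside of the seat, each leg's axis is inset half a diameter from the nearest pair of seat edges (so the leg's bounding box is flush with the corner).


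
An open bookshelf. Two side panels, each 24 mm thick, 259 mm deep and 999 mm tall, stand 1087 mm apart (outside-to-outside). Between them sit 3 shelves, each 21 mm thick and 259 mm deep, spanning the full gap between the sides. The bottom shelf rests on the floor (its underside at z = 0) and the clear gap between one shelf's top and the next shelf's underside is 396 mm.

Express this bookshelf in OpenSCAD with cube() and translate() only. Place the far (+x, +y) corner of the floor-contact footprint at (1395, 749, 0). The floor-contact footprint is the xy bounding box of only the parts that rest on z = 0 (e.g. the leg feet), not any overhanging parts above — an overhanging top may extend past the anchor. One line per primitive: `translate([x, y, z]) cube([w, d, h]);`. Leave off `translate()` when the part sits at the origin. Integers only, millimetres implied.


translate([308, 490, 0]) cube([24, 259, 999]);
translate([1371, 490, 0]) cube([24, 259, 999]);
translate([332, 490, 0]) cube([1039, 259, 21]);
translate([332, 490, 417]) cube([1039, 259, 21]);
translate([332, 490, 834]) cube([1039, 259, 21]);


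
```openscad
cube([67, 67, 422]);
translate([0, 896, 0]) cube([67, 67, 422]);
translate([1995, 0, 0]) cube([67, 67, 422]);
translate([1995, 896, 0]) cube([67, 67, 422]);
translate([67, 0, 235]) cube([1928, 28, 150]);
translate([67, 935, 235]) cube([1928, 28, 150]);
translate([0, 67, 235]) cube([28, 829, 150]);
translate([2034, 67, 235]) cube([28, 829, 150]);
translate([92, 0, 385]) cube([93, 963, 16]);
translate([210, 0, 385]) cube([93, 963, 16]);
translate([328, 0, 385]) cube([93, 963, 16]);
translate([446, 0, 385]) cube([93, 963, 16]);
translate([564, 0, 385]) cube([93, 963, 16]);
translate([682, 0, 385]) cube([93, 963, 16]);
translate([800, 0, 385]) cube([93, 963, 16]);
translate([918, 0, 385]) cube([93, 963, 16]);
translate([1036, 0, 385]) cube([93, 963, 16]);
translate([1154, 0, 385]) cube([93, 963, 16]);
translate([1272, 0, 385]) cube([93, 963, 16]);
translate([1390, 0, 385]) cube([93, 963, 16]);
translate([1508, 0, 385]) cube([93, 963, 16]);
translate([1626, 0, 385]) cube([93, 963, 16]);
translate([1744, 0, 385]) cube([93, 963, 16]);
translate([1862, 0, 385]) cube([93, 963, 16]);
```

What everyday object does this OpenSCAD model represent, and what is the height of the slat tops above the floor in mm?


A bed frame. The slat-top height is 401 mm.

Four posts, four rails, and a row of slats — a bed frame. Slats sit on the rails at z = 235 + 150 = 385; with slat thickness 16, the top is 401 mm.


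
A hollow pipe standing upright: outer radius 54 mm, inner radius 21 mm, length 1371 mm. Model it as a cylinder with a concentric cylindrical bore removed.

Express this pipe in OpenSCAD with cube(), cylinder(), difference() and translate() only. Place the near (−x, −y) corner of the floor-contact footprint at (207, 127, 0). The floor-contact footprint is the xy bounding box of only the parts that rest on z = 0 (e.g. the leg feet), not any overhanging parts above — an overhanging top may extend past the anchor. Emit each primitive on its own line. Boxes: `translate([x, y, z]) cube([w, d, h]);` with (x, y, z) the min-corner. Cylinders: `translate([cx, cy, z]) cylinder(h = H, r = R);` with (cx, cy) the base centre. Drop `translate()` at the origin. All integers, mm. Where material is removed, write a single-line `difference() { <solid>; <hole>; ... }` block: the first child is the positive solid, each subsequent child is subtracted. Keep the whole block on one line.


difference() { translate([261, 181, 0]) cylinder(h = 1371, r = 54); translate([261, 181, 0]) cylinder(h = 1371, r = 21); }


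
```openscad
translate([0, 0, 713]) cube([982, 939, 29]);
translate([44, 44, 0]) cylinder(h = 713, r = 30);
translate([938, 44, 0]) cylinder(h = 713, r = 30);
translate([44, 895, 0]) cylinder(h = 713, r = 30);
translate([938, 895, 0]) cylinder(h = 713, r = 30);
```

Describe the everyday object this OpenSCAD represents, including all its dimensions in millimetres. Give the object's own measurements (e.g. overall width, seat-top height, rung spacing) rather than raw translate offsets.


A table: top 982 mm (x) × 939 mm (y), 29 mm thick, upper face at z = 742 mm, on four round legs of 60 mm diameter, each leg's bounding box inset 14 mm from the nearest pair of top edges from z = 0 to the bottom of the top.


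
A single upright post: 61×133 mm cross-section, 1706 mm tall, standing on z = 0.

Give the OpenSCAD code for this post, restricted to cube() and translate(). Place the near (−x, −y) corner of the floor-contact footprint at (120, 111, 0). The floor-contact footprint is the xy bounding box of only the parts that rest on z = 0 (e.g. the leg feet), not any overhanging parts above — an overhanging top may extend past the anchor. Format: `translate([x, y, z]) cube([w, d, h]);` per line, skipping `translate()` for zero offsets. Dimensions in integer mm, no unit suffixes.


translate([120, 111, 0]) cube([61, 133, 1706]);


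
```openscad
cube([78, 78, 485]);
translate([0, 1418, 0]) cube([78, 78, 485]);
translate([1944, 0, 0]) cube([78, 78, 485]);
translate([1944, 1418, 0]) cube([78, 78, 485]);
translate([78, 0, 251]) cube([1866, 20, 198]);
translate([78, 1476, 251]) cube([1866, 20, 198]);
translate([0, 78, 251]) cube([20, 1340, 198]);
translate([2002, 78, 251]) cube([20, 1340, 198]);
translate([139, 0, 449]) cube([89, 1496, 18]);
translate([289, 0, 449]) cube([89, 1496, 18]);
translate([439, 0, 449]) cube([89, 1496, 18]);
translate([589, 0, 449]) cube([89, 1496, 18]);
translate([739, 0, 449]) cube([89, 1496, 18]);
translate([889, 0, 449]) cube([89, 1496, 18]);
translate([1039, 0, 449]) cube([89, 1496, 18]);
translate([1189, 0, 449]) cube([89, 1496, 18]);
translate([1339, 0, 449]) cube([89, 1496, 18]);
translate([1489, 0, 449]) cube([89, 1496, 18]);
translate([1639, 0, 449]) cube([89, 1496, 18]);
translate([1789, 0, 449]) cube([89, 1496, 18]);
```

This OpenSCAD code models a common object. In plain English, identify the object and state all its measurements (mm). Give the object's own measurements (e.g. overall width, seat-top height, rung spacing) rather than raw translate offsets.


A bed frame 2022 mm long (x) by 1496 mm wide (y). Four 78×78 mm corner posts, 485 mm tall, at the corners of the footprint. Four rails of 20 mm thickness and 198 mm height run between adjacent posts with their undersides at z = 251 mm, their outer faces flush with the outside of the frame (the two x-running rails run between the posts' inner faces; the two y-running rails run between the posts' inner faces). 12 slats, each 89 mm wide (x) and 18 mm thick, lie across the top of the two x-running rails, running the full 1496 mm width of the frame in y; along x they sit between the end posts with a 61 mm gap after the −x posts and between neighbouring slats, leaving 66 mm before the +x posts.


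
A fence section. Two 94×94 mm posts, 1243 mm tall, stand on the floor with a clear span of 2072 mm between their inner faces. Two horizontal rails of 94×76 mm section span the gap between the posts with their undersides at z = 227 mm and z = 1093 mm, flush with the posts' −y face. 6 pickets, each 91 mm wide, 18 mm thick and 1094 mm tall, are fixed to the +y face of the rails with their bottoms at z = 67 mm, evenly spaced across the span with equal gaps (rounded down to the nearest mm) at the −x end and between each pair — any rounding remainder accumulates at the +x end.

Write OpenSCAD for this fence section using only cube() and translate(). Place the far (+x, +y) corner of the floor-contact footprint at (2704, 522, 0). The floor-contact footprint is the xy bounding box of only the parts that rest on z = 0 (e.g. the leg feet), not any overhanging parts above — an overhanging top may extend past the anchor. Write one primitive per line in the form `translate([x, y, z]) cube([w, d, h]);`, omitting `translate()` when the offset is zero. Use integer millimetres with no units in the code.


translate([444, 428, 0]) cube([94, 94, 1243]);
translate([2610, 428, 0]) cube([94, 94, 1243]);
translate([538, 428, 227]) cube([2072, 94, 76]);
translate([538, 428, 1093]) cube([2072, 94, 76]);
translate([756, 522, 67]) cube([91, 18, 1094]);
translate([1065, 522, 67]) cube([91, 18, 1094]);
translate([1374, 522, 67]) cube([91, 18, 1094]);
translate([1683, 522, 67]) cube([91, 18, 1094]);
translate([1992, 522, 67]) cube([91, 18, 1094]);
translate([2301, 522, 67]) cube([91, 18, 1094]);


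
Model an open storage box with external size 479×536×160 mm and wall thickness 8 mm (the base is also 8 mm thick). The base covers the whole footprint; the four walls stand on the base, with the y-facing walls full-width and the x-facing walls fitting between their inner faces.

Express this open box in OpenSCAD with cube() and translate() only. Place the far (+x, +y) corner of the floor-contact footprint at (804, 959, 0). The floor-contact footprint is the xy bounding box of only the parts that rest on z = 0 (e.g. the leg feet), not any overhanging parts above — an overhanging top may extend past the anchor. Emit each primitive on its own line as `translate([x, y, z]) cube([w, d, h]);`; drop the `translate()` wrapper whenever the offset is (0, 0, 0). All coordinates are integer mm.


translate([325, 423, 0]) cube([479, 536, 8]);
translate([325, 423, 8]) cube([479, 8, 152]);
translate([325, 951, 8]) cube([479, 8, 152]);
translate([325, 431, 8]) cube([8, 520, 152]);
translate([796, 431, 8]) cube([8, 520, 152]);


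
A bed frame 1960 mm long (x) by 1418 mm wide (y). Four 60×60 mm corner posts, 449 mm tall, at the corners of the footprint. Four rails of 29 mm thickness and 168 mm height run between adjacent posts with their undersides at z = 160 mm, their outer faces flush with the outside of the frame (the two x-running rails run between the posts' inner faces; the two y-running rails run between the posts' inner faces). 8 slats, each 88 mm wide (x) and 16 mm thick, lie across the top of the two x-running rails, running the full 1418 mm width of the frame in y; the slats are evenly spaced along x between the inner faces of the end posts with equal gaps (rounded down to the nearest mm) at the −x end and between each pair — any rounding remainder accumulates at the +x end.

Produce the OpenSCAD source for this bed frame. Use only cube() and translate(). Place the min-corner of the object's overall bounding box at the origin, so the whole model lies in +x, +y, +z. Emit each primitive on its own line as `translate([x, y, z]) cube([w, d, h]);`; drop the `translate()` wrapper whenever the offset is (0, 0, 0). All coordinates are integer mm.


// slat z = rail_z + rail_h = 160 + 168 = 328
// slat gap = ⌊(1840 − 8·88) / 9⌋ = 126
cube([60, 60, 449]);
translate([0, 1358, 0]) cube([60, 60, 449]);
translate([1900, 0, 0]) cube([60, 60, 449]);
translate([1900, 1358, 0]) cube([60, 60, 449]);
translate([60, 0, 160]) cube([1840, 29, 168]);
translate([60, 1389, 160]) cube([1840, 29, 168]);
translate([0, 60, 160]) cube([29, 1298, 168]);
translate([1931, 60, 160]) cube([29, 1298, 168]);
translate([186, 0, 328]) cube([88, 1418, 16]);
translate([400, 0, 328]) cube([88, 1418, 16]);
translate([614, 0, 328]) cube([88, 1418, 16]);
translate([828, 0, 328]) cube([88, 1418, 16]);
translate([1042, 0, 328]) cube([88, 1418, 16]);
translate([1256, 0, 328]) cube([88, 1418, 16]);
translate([1470, 0, 328]) cube([88, 1418, 16]);
translate([1684, 0, 328]) cube([88, 1418, 16]);


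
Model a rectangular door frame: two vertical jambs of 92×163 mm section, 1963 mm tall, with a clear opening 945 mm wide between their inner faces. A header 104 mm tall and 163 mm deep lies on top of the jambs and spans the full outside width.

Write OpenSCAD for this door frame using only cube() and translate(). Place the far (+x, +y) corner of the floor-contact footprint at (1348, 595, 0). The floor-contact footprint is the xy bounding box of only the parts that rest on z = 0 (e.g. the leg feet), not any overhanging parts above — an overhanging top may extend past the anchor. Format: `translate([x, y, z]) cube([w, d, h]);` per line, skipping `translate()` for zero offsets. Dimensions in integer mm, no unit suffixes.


translate([219, 432, 0]) cube([92, 163, 1963]);
translate([1256, 432, 0]) cube([92, 163, 1963]);
translate([219, 432, 1963]) cube([1129, 163, 104]);


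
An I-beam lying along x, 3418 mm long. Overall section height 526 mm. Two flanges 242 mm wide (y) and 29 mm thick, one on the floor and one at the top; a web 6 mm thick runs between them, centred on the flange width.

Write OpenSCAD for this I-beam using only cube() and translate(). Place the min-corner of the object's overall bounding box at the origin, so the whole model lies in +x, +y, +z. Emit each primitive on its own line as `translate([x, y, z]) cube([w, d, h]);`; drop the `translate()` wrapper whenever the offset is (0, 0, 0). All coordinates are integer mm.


cube([3418, 242, 29]);
translate([0, 118, 29]) cube([3418, 6, 468]);
translate([0, 0, 497]) cube([3418, 242, 29]);


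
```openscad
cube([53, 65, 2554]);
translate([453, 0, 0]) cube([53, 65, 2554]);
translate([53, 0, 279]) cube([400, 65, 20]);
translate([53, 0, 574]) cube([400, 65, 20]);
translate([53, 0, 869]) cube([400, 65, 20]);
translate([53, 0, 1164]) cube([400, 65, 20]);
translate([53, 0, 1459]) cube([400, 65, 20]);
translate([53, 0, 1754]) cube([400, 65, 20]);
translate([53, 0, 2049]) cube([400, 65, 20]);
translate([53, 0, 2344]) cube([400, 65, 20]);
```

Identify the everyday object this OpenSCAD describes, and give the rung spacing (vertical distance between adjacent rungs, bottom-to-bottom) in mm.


A ladder. The rung spacing is 295 mm.

Two tall 53×65 posts with 8 short bars between them — a ladder. Adjacent rungs sit at z = 279 and z = 574, so the spacing is 574 − 279 = 295 mm.


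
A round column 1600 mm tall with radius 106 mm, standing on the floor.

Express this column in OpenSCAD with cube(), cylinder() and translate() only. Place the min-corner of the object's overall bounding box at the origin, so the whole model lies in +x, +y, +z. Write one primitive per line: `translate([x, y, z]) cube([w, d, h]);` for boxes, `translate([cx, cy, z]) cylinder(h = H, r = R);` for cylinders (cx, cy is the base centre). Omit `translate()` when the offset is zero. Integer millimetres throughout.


translate([106, 106, 0]) cylinder(h = 1600, r = 106);


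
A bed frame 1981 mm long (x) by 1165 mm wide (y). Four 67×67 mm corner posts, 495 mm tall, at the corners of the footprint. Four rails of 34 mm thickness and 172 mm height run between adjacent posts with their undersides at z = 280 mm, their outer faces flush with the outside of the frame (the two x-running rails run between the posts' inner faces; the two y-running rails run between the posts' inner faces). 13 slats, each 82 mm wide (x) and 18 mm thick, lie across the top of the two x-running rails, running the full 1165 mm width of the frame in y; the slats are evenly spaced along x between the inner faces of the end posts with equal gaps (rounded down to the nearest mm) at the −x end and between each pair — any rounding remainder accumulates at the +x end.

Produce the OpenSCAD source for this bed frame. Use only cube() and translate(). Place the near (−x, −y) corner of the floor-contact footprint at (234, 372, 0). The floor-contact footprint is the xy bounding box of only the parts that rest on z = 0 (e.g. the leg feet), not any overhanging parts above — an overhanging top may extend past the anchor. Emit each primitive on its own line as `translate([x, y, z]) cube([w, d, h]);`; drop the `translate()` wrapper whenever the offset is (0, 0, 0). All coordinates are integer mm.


// slat z = rail_z + rail_h = 280 + 172 = 452
// slat gap = ⌊(1847 − 13·82) / 14⌋ = 55
translate([234, 372, 0]) cube([67, 67, 495]);
translate([234, 1470, 0]) cube([67, 67, 495]);
translate([2148, 372, 0]) cube([67, 67, 495]);
translate([2148, 1470, 0]) cube([67, 67, 495]);
translate([301, 372, 280]) cube([1847, 34, 172]);
translate([301, 1503, 280]) cube([1847, 34, 172]);
translate([234, 439, 280]) cube([34, 1031, 172]);
translate([2181, 439, 280]) cube([34, 1031, 172]);
translate([356, 372, 452]) cube([82, 1165, 18]);
translate([493, 372, 452]) cube([82, 1165, 18]);
translate([630, 372, 452]) cube([82, 1165, 18]);
translate([767, 372, 452]) cube([82, 1165, 18]);
translate([904, 372, 452]) cube([82, 1165, 18]);
translate([1041, 372, 452]) cube([82, 1165, 18]);
translate([1178, 372, 452]) cube([82, 1165, 18]);
translate([1315, 372, 452]) cube([82, 1165, 18]);
translate([1452, 372, 452]) cube([82, 1165, 18]);
translate([1589, 372, 452]) cube([82, 1165, 18]);
translate([1726, 372, 452]) cube([82, 1165, 18]);
translate([1863, 372, 452]) cube([82, 1165, 18]);
translate([2000, 372, 452]) cube([82, 1165, 18]);


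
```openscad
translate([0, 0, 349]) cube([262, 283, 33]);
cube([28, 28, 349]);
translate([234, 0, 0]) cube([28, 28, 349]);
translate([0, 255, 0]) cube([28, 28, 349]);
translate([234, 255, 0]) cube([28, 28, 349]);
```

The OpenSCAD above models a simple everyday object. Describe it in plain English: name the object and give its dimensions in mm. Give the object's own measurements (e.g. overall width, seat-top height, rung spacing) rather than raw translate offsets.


A simple wooden stool: a rectangular seat 262 mm (x) by 283 mm (y), 33 mm thick, top face at z = 382 mm, on four square legs, each 28×28 mm in cross-section. The legs rest on z = 0, each flush with a corner of the seat.


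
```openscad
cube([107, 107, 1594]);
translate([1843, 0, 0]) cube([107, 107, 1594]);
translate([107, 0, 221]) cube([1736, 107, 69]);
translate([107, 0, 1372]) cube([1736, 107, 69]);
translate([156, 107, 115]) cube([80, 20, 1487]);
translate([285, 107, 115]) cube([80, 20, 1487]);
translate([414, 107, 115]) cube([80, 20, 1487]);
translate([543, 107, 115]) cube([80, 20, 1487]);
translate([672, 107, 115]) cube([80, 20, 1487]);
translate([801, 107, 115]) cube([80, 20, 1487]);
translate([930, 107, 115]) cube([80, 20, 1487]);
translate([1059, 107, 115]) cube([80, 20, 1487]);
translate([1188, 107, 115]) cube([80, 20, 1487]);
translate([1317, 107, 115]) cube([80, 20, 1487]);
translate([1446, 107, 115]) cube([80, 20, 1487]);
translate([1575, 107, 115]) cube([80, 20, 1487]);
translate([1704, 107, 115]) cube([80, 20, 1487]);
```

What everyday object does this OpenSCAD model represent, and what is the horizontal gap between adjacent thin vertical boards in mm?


A fence section. The picket gap is 49 mm.

Two posts, two rails, 13 pickets — a fence section. Span 1736 mm holds 13 pickets of 80 mm with 14 equal gaps: ⌊(1736 − 13·80) / 14⌋ = 49 mm.
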